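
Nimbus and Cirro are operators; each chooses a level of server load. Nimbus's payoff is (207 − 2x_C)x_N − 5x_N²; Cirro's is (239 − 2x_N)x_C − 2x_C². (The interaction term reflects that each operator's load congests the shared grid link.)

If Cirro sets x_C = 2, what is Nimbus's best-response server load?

Expanding Nimbus's payoff: 207x_N − 2x_Cx_N − 5x_N².
∂π/∂x_N = 207 − 2x_C − 10x_N = 0, so x_N = 20.7 − 0.2x_C.
At x_C = 2: x_N = 20.7 − 0.2·2 = 20.3.

20.3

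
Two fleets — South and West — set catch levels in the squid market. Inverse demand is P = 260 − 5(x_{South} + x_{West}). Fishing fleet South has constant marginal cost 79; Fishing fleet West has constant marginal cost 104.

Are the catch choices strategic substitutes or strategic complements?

strategic substitutes

Fishing fleet South's profit: π = x_{South}(260 − 5(x_{South} + x_{West})) − 79x_{South}.
∂π/∂x_{South} = 181 − 10x_{South} − 5x_{West} = 0, so x_{South} = 18.1 − 0.5x_{West}.
The best-response slope dx_{South}/dx_{West} = −0.5 < 0: the reaction function is downward-sloping, so the choices are strategic substitutes.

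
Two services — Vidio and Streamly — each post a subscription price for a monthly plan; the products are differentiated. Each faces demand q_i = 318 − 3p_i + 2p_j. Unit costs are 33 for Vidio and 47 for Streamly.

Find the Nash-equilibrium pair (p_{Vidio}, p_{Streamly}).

Vidio's profit: π = (p_{Vidio} − 33)(318 − 3p_{Vidio} + 2p_{Streamly}).
∂π/∂p_{Vidio} = 417 − 6p_{Vidio} + 2p_{Streamly} = 0 ⇒ p_{Vidio} = 69.5 + (1/3)p_{Streamly}.
Similarly p_{Streamly} = 76.5 + (1/3)p_{Vidio}.
Solving the two reaction functions simultaneously: (1 − (1/3)(1/3))p_{Vidio} = 69.5 + (1/3)·76.5, so (8/9)p_{Vidio} = 95 and p_{Vidio} = 106.875.
Then p_{Streamly} = 76.5 + (1/3)·106.875 = 112.125.

106.875, 112.125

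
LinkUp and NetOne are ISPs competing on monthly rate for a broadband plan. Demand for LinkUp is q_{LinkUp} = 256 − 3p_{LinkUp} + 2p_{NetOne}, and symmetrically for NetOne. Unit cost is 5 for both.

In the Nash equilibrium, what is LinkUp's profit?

LinkUp's profit: π = (p_{LinkUp} − 5)(256 − 3p_{LinkUp} + 2p_{NetOne}).
∂π/∂p_{LinkUp} = 271 − 6p_{LinkUp} + 2p_{NetOne} = 0 ⇒ p_{LinkUp} = 271/6 + (1/3)p_{NetOne}.
By symmetry p_{NetOne} = p_{LinkUp}; substituting into the reaction function, (2/3)p_{LinkUp} = 271/6 and p_{LinkUp} = 67.75.
q_{LinkUp} = 256 − 3·67.75 + 2·67.75 = 188.25.
Profit = (67.75 − 5)·188.25 = 11812.6875.

11812.6875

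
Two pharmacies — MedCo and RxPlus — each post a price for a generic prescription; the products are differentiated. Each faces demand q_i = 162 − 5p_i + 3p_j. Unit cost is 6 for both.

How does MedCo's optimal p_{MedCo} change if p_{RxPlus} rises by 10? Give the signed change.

MedCo's profit: π = (p_{MedCo} − 6)(162 − 5p_{MedCo} + 3p_{RxPlus}).
∂π/∂p_{MedCo} = 192 − 10p_{MedCo} + 3p_{RxPlus} = 0 ⇒ p_{MedCo} = 19.2 + 0.3p_{RxPlus}.
The reaction-function slope is 0.3, so a 10-unit rise in p_{RxPlus} moves p_{MedCo} by 0.3 × 10 = 3. MedCo's best response rises — the actions are strategic complements.

3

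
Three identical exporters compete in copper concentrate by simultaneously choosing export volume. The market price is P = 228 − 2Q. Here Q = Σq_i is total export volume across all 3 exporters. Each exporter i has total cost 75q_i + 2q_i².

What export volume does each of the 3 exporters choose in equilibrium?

12.75

A representative exporter's profit is π_i = q_i(228 − 2Q) − 75q_i − 2q_i², with Q = q_i + Σ_{j≠i} q_j.
First-order condition: 153 − 8q_i − 2Σ_{j≠i} q_j = 0.
In a symmetric equilibrium every exporter chooses the same q, so Σ_{j≠i} q_j = 2q. The condition becomes 153 − 12q = 0, giving q = 153/12 = 12.75.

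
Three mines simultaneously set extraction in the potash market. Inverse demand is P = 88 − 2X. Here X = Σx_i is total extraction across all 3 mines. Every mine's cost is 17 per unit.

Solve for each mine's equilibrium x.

8.875

A representative mine's profit is π_i = x_i(88 − 2X) − 17x_i, with X = x_i + Σ_{j≠i} x_j.
First-order condition: 71 − 4x_i − 2Σ_{j≠i} x_j = 0.
Imposing symmetry (x_j = x for all j) turns Σ_{j≠i} x_j into 2x, so 71 = 8x and x = 8.875.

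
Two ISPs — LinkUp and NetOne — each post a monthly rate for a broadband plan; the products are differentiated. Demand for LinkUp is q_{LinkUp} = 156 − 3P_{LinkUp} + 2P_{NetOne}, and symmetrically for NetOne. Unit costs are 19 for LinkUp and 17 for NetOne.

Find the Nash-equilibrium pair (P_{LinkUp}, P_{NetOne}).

52.875, 52.125

LinkUp's profit: π = (P_{LinkUp} − 19)(156 − 3P_{LinkUp} + 2P_{NetOne}).
∂π/∂P_{LinkUp} = 213 − 6P_{LinkUp} + 2P_{NetOne} = 0 ⇒ P_{LinkUp} = 35.5 + (1/3)P_{NetOne}.
Similarly P_{NetOne} = 34.5 + (1/3)P_{LinkUp}.
Plugging P_{NetOne} into LinkUp's best response: P_{LinkUp} = 35.5 + (1/3)(34.5 + (1/3)P_{LinkUp}) ⇒ (8/9)P_{LinkUp} = 47, so P_{LinkUp} = 52.875.
Then P_{NetOne} = 34.5 + (1/3)·52.875 = 52.125.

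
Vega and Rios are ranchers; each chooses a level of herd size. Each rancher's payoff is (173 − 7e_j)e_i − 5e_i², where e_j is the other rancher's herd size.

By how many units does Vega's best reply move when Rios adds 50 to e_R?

-35

Vega's payoff is (173 − 7e_R)e_V − 5e_V².
∂π/∂e_V = 173 − 7e_R − 10e_V = 0, so e_V = 17.3 − 0.7e_R.
The reaction-function slope is −0.7, so a 50-unit rise in e_R moves e_V by −0.7 × 50 = −35. Vega's best response falls — the actions are strategic substitutes.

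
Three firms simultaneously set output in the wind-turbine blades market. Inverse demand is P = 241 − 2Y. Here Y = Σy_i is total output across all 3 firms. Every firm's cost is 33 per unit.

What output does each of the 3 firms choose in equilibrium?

A representative firm's profit is π_i = y_i(241 − 2Y) − 33y_i, with Y = y_i + Σ_{j≠i} y_j.
First-order condition: 208 − 4y_i − 2Σ_{j≠i} y_j = 0.
In a symmetric equilibrium every firm chooses the same y, so Σ_{j≠i} y_j = 2y. The condition becomes 208 − 8y = 0, giving y = 208/8 = 26.

26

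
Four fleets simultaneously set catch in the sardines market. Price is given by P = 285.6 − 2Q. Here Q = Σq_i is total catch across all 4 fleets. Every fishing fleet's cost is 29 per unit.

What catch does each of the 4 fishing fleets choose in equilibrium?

25.66

A representative fishing fleet's profit is π_i = q_i(285.6 − 2Q) − 29q_i, with Q = q_i + Σ_{j≠i} q_j.
First-order condition: 256.6 − 4q_i − 2Σ_{j≠i} q_j = 0.
Imposing symmetry (q_j = q for all j) turns Σ_{j≠i} q_j into 3q, so 256.6 = 10q and q = 25.66.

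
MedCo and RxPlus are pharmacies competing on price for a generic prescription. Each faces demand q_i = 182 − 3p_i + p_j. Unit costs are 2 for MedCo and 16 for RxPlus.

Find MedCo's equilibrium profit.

MedCo's profit: π = (p_{MedCo} − 2)(182 − 3p_{MedCo} + p_{RxPlus}).
∂π/∂p_{MedCo} = 188 − 6p_{MedCo} + p_{RxPlus} = 0 ⇒ p_{MedCo} = 94/3 + (1/6)p_{RxPlus}.
Similarly p_{RxPlus} = 115/3 + (1/6)p_{MedCo}.
Solving the two reaction functions simultaneously: (1 − (1/6)(1/6))p_{MedCo} = 94/3 + (1/6)·(115/3), so (35/36)p_{MedCo} = 679/18 and p_{MedCo} = 38.8.
Then p_{RxPlus} = 115/3 + (1/6)·38.8 = 44.8.
q_{MedCo} = 182 − 3·38.8 + 44.8 = 110.4.
Profit = (38.8 − 2)·110.4 = 4062.72.

4062.72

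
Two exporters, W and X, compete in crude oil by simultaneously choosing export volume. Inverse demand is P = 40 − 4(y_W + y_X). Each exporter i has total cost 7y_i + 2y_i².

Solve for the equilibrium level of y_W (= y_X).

2.0625

Exporter W's profit: π = y_W(40 − 4(y_W + y_X)) − 7y_W − 2y_W².
∂π/∂y_W = 33 − 12y_W − 4y_X = 0, so y_W = 2.75 − (1/3)y_X.
Setting y_W = y_X in the reaction function: y_W = 2.75 − (1/3)y_W, so y_W = 2.75 / (4/3) = 2.0625.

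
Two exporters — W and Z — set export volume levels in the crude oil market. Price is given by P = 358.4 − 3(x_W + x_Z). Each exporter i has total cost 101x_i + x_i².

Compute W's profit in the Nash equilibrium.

2190.24

Exporter W's profit: π = x_W(358.4 − 3(x_W + x_Z)) − 101x_W − x_W².
∂π/∂x_W = 257.4 − 8x_W − 3x_Z = 0, so x_W = 32.175 − 0.375x_Z.
The game is symmetric, so in equilibrium x_Z = x_W: the reaction function gives 1.375x_W = 32.175, hence x_W = 23.4.
Price P = 358.4 − 3·46.8 = 218.
W's profit: (218 − 101)·23.4 − (23.4)² = 2190.24.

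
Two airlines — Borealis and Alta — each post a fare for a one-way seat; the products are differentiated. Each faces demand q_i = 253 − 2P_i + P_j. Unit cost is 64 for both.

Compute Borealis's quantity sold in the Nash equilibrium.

Borealis's profit: π = (P_{Borealis} − 64)(253 − 2P_{Borealis} + P_{Alta}).
∂π/∂P_{Borealis} = 381 − 4P_{Borealis} + P_{Alta} = 0 ⇒ P_{Borealis} = 95.25 + 0.25P_{Alta}.
By symmetry P_{Alta} = P_{Borealis}; substituting into the reaction function, 0.75P_{Borealis} = 95.25 and P_{Borealis} = 127.
q_{Borealis} = 253 − 2·127 + 127 = 126.

126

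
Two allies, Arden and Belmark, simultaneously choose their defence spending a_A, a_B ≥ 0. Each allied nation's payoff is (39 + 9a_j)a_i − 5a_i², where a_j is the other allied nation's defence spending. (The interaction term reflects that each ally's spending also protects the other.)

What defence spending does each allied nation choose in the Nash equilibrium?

Arden's payoff is (39 + 9a_B)a_A − 5a_A².
∂π/∂a_A = 39 + 9a_B − 10a_A = 0, so a_A = 3.9 + 0.9a_B.
Setting a_A = a_B in the reaction function: a_A = 3.9 + 0.9a_A, so a_A = 3.9 / 0.1 = 39.

39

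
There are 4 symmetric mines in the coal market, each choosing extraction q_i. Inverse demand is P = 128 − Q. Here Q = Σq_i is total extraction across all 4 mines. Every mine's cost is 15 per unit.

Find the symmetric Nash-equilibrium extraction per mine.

A representative mine's profit is π_i = q_i(128 − Q) − 15q_i, with Q = q_i + Σ_{j≠i} q_j.
First-order condition: 113 − 2q_i − Σ_{j≠i} q_j = 0.
Imposing symmetry (q_j = q for all j) turns Σ_{j≠i} q_j into 3q, so 113 = 5q and q = 22.6.

22.6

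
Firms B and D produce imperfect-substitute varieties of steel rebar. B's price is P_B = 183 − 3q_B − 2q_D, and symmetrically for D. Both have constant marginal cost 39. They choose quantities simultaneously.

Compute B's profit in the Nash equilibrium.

972

Firm B's profit: π = q_B(183 − 3q_B − 2q_D) − 39q_B.
∂π/∂q_B = 144 − 6q_B − 2q_D = 0 ⇒ q_B = 24 − (1/3)q_D.
The game is symmetric, so in equilibrium q_D = q_B: the reaction function gives (4/3)q_B = 24, hence q_B = 18.
P_B = 183 − 3·18 − 2·18 = 93.
Profit = (93 − 39)·18 = 972.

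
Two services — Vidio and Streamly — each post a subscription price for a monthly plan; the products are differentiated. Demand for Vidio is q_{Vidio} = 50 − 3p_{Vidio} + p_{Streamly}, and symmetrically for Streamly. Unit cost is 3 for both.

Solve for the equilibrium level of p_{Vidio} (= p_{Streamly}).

11.8

Vidio's profit: π = (p_{Vidio} − 3)(50 − 3p_{Vidio} + p_{Streamly}).
∂π/∂p_{Vidio} = 59 − 6p_{Vidio} + p_{Streamly} = 0 ⇒ p_{Vidio} = 59/6 + (1/6)p_{Streamly}.
Setting p_{Vidio} = p_{Streamly} in the reaction function: p_{Vidio} = 59/6 + (1/6)p_{Vidio}, so p_{Vidio} = (59/6) / (5/6) = 11.8.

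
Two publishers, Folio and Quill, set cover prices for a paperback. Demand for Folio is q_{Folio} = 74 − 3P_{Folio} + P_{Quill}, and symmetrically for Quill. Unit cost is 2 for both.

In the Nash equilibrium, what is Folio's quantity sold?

Folio's profit: π = (P_{Folio} − 2)(74 − 3P_{Folio} + P_{Quill}).
∂π/∂P_{Folio} = 80 − 6P_{Folio} + P_{Quill} = 0 ⇒ P_{Folio} = 40/3 + (1/6)P_{Quill}.
By symmetry P_{Quill} = P_{Folio}; substituting into the reaction function, (5/6)P_{Folio} = 40/3 and P_{Folio} = 16.
q_{Folio} = 74 − 3·16 + 16 = 42.

42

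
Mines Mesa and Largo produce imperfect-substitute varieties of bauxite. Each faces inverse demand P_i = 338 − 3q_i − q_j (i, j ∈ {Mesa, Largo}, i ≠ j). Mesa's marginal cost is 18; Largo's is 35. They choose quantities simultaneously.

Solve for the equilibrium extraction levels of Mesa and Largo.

Mine Mesa's profit: π = q_{Mesa}(338 − 3q_{Mesa} − q_{Largo}) − 18q_{Mesa}.
∂π/∂q_{Mesa} = 320 − 6q_{Mesa} − q_{Largo} = 0 ⇒ q_{Mesa} = 160/3 − (1/6)q_{Largo}.
Similarly q_{Largo} = 50.5 − (1/6)q_{Mesa}.
Solving the two reaction functions simultaneously: (1 − (−1/6)(−1/6))q_{Mesa} = 160/3 − (1/6)·50.5, so (35/36)q_{Mesa} = 539/12 and q_{Mesa} = 46.2.
Then q_{Largo} = 50.5 − (1/6)·46.2 = 42.8.

46.2, 42.8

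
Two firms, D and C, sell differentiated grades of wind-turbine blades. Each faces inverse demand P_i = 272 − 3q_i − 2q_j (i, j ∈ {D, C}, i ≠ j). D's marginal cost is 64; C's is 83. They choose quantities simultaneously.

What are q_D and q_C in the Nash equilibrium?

Firm D's profit: π = q_D(272 − 3q_D − 2q_C) − 64q_D.
∂π/∂q_D = 208 − 6q_D − 2q_C = 0 ⇒ q_D = 104/3 − (1/3)q_C.
Similarly q_C = 31.5 − (1/3)q_D.
Plugging q_C into D's best response: q_D = 104/3 − (1/3)(31.5 − (1/3)q_D) ⇒ (8/9)q_D = 145/6, so q_D = 27.1875.
Then q_C = 31.5 − (1/3)·27.1875 = 22.4375.

27.1875, 22.4375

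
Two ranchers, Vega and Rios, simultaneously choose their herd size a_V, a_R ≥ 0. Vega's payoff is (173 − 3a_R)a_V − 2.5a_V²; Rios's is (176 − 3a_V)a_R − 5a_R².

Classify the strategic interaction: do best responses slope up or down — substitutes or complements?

Expanding Vega's payoff: 173a_V − 3a_Ra_V − 2.5a_V².
∂π/∂a_V = 173 − 3a_R − 5a_V = 0, so a_V = 34.6 − 0.6a_R.
The best-response slope da_V/da_R = −0.6 < 0: the reaction function is downward-sloping, so the choices are strategic substitutes.

strategic substitutes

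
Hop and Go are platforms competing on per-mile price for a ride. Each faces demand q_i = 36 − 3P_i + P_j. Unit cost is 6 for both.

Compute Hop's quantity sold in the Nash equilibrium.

14.4

Hop's profit: π = (P_{Hop} − 6)(36 − 3P_{Hop} + P_{Go}).
∂π/∂P_{Hop} = 54 − 6P_{Hop} + P_{Go} = 0 ⇒ P_{Hop} = 9 + (1/6)P_{Go}.
The game is symmetric, so in equilibrium P_{Go} = P_{Hop}: the reaction function gives (5/6)P_{Hop} = 9, hence P_{Hop} = 10.8.
q_{Hop} = 36 − 3·10.8 + 10.8 = 14.4.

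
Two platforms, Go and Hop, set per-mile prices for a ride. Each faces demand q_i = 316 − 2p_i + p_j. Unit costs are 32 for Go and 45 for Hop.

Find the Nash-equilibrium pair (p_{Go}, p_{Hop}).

Go's profit: π = (p_{Go} − 32)(316 − 2p_{Go} + p_{Hop}).
∂π/∂p_{Go} = 380 − 4p_{Go} + p_{Hop} = 0 ⇒ p_{Go} = 95 + 0.25p_{Hop}.
Similarly p_{Hop} = 101.5 + 0.25p_{Go}.
Substituting the second reaction function into the first: p_{Go} = 95 + 0.25(101.5 + 0.25p_{Go}), which gives 0.9375p_{Go} = 120.375 ⇒ p_{Go} = 128.4.
Then p_{Hop} = 101.5 + 0.25·128.4 = 133.6.

128.4, 133.6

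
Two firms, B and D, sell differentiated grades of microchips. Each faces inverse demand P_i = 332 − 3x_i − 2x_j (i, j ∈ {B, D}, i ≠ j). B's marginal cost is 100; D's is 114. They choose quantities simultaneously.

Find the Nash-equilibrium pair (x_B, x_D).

Firm B's profit: π = x_B(332 − 3x_B − 2x_D) − 100x_B.
∂π/∂x_B = 232 − 6x_B − 2x_D = 0 ⇒ x_B = 116/3 − (1/3)x_D.
Similarly x_D = 109/3 − (1/3)x_B.
Substituting the second reaction function into the first: x_B = 116/3 − (1/3)(109/3 − (1/3)x_B), which gives (8/9)x_B = 239/9 ⇒ x_B = 29.875.
Then x_D = 109/3 − (1/3)·29.875 = 26.375.

29.875, 26.375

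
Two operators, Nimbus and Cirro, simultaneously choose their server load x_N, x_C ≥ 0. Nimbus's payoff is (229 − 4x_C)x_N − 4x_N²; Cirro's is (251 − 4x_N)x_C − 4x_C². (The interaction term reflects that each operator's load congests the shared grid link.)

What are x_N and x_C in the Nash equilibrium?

17.25, 22.75

Expanding Nimbus's payoff: 229x_N − 4x_Cx_N − 4x_N².
∂π/∂x_N = 229 − 4x_C − 8x_N = 0, so x_N = 28.625 − 0.5x_C.
Likewise for Cirro: x_C = 31.375 − 0.5x_N.
Solving the two reaction functions simultaneously: (1 − (−0.5)(−0.5))x_N = 28.625 − 0.5·31.375, so 0.75x_N = 12.9375 and x_N = 17.25.
Then x_C = 31.375 − 0.5·17.25 = 22.75.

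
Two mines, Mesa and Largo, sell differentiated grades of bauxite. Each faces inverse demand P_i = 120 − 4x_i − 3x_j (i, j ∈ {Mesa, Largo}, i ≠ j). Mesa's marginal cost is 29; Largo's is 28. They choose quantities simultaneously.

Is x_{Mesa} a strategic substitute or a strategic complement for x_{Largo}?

strategic substitutes

Mine Mesa's profit: π = x_{Mesa}(120 − 4x_{Mesa} − 3x_{Largo}) − 29x_{Mesa}.
∂π/∂x_{Mesa} = 91 − 8x_{Mesa} − 3x_{Largo} = 0 ⇒ x_{Mesa} = 11.375 − 0.375x_{Largo}.
The best-response slope dx_{Mesa}/dx_{Largo} = −0.375 < 0: the reaction function is downward-sloping, so the choices are strategic substitutes.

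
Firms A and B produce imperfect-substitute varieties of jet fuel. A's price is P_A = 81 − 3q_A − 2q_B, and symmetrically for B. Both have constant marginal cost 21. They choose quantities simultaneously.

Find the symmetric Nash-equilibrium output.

Firm A's profit: π = q_A(81 − 3q_A − 2q_B) − 21q_A.
∂π/∂q_A = 60 − 6q_A − 2q_B = 0 ⇒ q_A = 10 − (1/3)q_B.
Setting q_A = q_B in the reaction function: q_A = 10 − (1/3)q_A, so q_A = 10 / (4/3) = 7.5.

7.5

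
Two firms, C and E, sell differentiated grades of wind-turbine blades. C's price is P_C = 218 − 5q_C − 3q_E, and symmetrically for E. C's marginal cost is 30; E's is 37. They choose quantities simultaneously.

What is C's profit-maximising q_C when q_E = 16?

Firm C's profit: π = q_C(218 − 5q_C − 3q_E) − 30q_C.
∂π/∂q_C = 188 − 10q_C − 3q_E = 0 ⇒ q_C = 18.8 − 0.3q_E.
At q_E = 16: q_C = 18.8 − 0.3·16 = 14.

14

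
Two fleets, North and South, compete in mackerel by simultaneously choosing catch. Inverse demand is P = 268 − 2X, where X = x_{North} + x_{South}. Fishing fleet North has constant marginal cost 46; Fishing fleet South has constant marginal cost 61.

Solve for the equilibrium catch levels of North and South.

Fishing fleet North's profit: π = x_{North}(268 − 2(x_{North} + x_{South})) − 46x_{North}.
∂π/∂x_{North} = 222 − 4x_{North} − 2x_{South} = 0, so x_{North} = 55.5 − 0.5x_{South}.
By the same steps for South: x_{South} = 51.75 − 0.5x_{North}.
Plugging x_{South} into North's best response: x_{North} = 55.5 − 0.5(51.75 − 0.5x_{North}) ⇒ 0.75x_{North} = 29.625, so x_{North} = 39.5.
Then x_{South} = 51.75 − 0.5·39.5 = 32.

39.5, 32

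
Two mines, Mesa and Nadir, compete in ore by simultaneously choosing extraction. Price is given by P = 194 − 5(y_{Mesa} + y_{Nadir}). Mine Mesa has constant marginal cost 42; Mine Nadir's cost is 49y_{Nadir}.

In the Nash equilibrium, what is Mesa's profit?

561.8

Mine Mesa's profit: π = y_{Mesa}(194 − 5(y_{Mesa} + y_{Nadir})) − 42y_{Mesa}.
∂π/∂y_{Mesa} = 152 − 10y_{Mesa} − 5y_{Nadir} = 0, so y_{Mesa} = 15.2 − 0.5y_{Nadir}.
By the same steps for Nadir: y_{Nadir} = 14.5 − 0.5y_{Mesa}.
Plugging y_{Nadir} into Mesa's best response: y_{Mesa} = 15.2 − 0.5(14.5 − 0.5y_{Mesa}) ⇒ 0.75y_{Mesa} = 7.95, so y_{Mesa} = 10.6.
Then y_{Nadir} = 14.5 − 0.5·10.6 = 9.2.
Price P = 194 − 5·19.8 = 95.
Mesa's profit: (95 − 42)·10.6 = 561.8.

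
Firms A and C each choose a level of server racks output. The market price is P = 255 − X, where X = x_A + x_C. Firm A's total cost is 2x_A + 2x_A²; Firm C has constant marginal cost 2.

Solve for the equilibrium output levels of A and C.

23, 115

Firm A's profit: π = x_A(255 − (x_A + x_C)) − 2x_A − 2x_A².
∂π/∂x_A = 253 − 6x_A − x_C = 0, so x_A = 253/6 − (1/6)x_C.
For C: ∂π/∂x_C = 253 − 2x_C − x_A = 0 ⇒ x_C = 126.5 − 0.5x_A.
Plugging x_C into A's best response: x_A = 253/6 − (1/6)(126.5 − 0.5x_A) ⇒ (11/12)x_A = 253/12, so x_A = 23.
Then x_C = 126.5 − 0.5·23 = 115.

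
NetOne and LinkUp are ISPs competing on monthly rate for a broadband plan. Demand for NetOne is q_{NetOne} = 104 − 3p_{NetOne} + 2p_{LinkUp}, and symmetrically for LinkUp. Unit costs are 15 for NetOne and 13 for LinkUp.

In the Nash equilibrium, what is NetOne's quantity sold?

65.625

NetOne's profit: π = (p_{NetOne} − 15)(104 − 3p_{NetOne} + 2p_{LinkUp}).
∂π/∂p_{NetOne} = 149 − 6p_{NetOne} + 2p_{LinkUp} = 0 ⇒ p_{NetOne} = 149/6 + (1/3)p_{LinkUp}.
Similarly p_{LinkUp} = 143/6 + (1/3)p_{NetOne}.
Plugging p_{LinkUp} into NetOne's best response: p_{NetOne} = 149/6 + (1/3)(143/6 + (1/3)p_{NetOne}) ⇒ (8/9)p_{NetOne} = 295/9, so p_{NetOne} = 36.875.
Then p_{LinkUp} = 143/6 + (1/3)·36.875 = 36.125.
q_{NetOne} = 104 − 3·36.875 + 2·36.125 = 65.625.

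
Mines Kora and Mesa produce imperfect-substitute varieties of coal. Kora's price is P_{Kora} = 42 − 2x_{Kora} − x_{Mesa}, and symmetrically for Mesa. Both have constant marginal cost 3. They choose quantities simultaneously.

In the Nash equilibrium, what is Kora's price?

18.6

Mine Kora's profit: π = x_{Kora}(42 − 2x_{Kora} − x_{Mesa}) − 3x_{Kora}.
∂π/∂x_{Kora} = 39 − 4x_{Kora} − x_{Mesa} = 0 ⇒ x_{Kora} = 9.75 − 0.25x_{Mesa}.
By symmetry x_{Mesa} = x_{Kora}; substituting into the reaction function, 1.25x_{Kora} = 9.75 and x_{Kora} = 7.8.
P_{Kora} = 42 − 2·7.8 − 7.8 = 18.6.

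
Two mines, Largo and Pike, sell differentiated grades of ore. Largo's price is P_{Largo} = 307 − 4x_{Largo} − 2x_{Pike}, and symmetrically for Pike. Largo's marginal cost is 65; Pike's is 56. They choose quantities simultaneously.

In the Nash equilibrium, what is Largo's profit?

Mine Largo's profit: π = x_{Largo}(307 − 4x_{Largo} − 2x_{Pike}) − 65x_{Largo}.
∂π/∂x_{Largo} = 242 − 8x_{Largo} − 2x_{Pike} = 0 ⇒ x_{Largo} = 30.25 − 0.25x_{Pike}.
Similarly x_{Pike} = 31.375 − 0.25x_{Largo}.
Substituting the second reaction function into the first: x_{Largo} = 30.25 − 0.25(31.375 − 0.25x_{Largo}), which gives 0.9375x_{Largo} = 717/32 ⇒ x_{Largo} = 23.9.
Then x_{Pike} = 31.375 − 0.25·23.9 = 25.4.
P_{Largo} = 307 − 4·23.9 − 2·25.4 = 160.6.
Profit = (160.6 − 65)·23.9 = 2284.84.

2284.84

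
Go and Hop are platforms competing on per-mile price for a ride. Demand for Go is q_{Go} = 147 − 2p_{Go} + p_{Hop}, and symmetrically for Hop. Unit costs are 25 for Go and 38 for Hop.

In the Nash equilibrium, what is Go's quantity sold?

Go's profit: π = (p_{Go} − 25)(147 − 2p_{Go} + p_{Hop}).
∂π/∂p_{Go} = 197 − 4p_{Go} + p_{Hop} = 0 ⇒ p_{Go} = 49.25 + 0.25p_{Hop}.
Similarly p_{Hop} = 55.75 + 0.25p_{Go}.
Plugging p_{Hop} into Go's best response: p_{Go} = 49.25 + 0.25(55.75 + 0.25p_{Go}) ⇒ 0.9375p_{Go} = 63.1875, so p_{Go} = 67.4.
Then p_{Hop} = 55.75 + 0.25·67.4 = 72.6.
q_{Go} = 147 − 2·67.4 + 72.6 = 84.8.

84.8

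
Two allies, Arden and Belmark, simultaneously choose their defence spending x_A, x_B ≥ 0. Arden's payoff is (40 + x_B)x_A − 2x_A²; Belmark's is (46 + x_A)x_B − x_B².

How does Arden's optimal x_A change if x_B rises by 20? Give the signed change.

Expanding Arden's payoff: 40x_A + x_Bx_A − 2x_A².
∂π/∂x_A = 40 + x_B − 4x_A = 0, so x_A = 10 + 0.25x_B.
The reaction-function slope is 0.25, so a 20-unit rise in x_B moves x_A by 0.25 × 20 = 5. Arden's best response rises — the actions are strategic complements.

5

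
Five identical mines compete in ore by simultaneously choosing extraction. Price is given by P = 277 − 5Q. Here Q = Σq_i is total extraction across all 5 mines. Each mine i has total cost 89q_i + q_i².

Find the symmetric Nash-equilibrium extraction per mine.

A representative mine's profit is π_i = q_i(277 − 5Q) − 89q_i − q_i², with Q = q_i + Σ_{j≠i} q_j.
First-order condition: 188 − 12q_i − 5Σ_{j≠i} q_j = 0.
With identical mines, set every q_j = q: then 188 − 12q − 20q = 0, i.e. q = 188/32 = 5.875.

5.875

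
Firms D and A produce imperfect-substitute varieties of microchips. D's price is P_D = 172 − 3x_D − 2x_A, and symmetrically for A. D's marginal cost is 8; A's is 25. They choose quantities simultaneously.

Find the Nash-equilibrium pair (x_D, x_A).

21.5625, 17.3125

Firm D's profit: π = x_D(172 − 3x_D − 2x_A) − 8x_D.
∂π/∂x_D = 164 − 6x_D − 2x_A = 0 ⇒ x_D = 82/3 − (1/3)x_A.
Similarly x_A = 24.5 − (1/3)x_D.
Plugging x_A into D's best response: x_D = 82/3 − (1/3)(24.5 − (1/3)x_D) ⇒ (8/9)x_D = 115/6, so x_D = 21.5625.
Then x_A = 24.5 − (1/3)·21.5625 = 17.3125.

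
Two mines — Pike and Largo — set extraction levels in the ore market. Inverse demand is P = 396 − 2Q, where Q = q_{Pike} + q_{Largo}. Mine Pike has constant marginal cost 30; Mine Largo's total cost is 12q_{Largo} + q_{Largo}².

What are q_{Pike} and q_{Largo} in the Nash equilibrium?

Mine Pike's profit: π = q_{Pike}(396 − 2(q_{Pike} + q_{Largo})) − 30q_{Pike}.
∂π/∂q_{Pike} = 366 − 4q_{Pike} − 2q_{Largo} = 0, so q_{Pike} = 91.5 − 0.5q_{Largo}.
For Largo: ∂π/∂q_{Largo} = 384 − 6q_{Largo} − 2q_{Pike} = 0 ⇒ q_{Largo} = 64 − (1/3)q_{Pike}.
Substituting the second reaction function into the first: q_{Pike} = 91.5 − 0.5(64 − (1/3)q_{Pike}), which gives (5/6)q_{Pike} = 59.5 ⇒ q_{Pike} = 71.4.
Then q_{Largo} = 64 − (1/3)·71.4 = 40.2.

71.4, 40.2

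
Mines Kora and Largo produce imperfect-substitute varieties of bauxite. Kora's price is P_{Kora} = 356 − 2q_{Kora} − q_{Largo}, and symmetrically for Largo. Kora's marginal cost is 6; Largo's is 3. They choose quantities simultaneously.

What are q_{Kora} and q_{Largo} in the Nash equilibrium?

69.8, 70.8

Mine Kora's profit: π = q_{Kora}(356 − 2q_{Kora} − q_{Largo}) − 6q_{Kora}.
∂π/∂q_{Kora} = 350 − 4q_{Kora} − q_{Largo} = 0 ⇒ q_{Kora} = 87.5 − 0.25q_{Largo}.
Similarly q_{Largo} = 88.25 − 0.25q_{Kora}.
Substituting the second reaction function into the first: q_{Kora} = 87.5 − 0.25(88.25 − 0.25q_{Kora}), which gives 0.9375q_{Kora} = 65.4375 ⇒ q_{Kora} = 69.8.
Then q_{Largo} = 88.25 − 0.25·69.8 = 70.8.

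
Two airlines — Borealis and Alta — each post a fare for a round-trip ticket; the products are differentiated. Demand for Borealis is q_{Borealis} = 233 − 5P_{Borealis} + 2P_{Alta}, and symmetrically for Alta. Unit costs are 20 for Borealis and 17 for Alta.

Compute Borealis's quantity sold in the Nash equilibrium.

Borealis's profit: π = (P_{Borealis} − 20)(233 − 5P_{Borealis} + 2P_{Alta}).
∂π/∂P_{Borealis} = 333 − 10P_{Borealis} + 2P_{Alta} = 0 ⇒ P_{Borealis} = 33.3 + 0.2P_{Alta}.
Similarly P_{Alta} = 31.8 + 0.2P_{Borealis}.
Solving the two reaction functions simultaneously: (1 − (0.2)(0.2))P_{Borealis} = 33.3 + 0.2·31.8, so 0.96P_{Borealis} = 39.66 and P_{Borealis} = 41.3125.
Then P_{Alta} = 31.8 + 0.2·41.3125 = 40.0625.
q_{Borealis} = 233 − 5·41.3125 + 2·40.0625 = 106.5625.

106.5625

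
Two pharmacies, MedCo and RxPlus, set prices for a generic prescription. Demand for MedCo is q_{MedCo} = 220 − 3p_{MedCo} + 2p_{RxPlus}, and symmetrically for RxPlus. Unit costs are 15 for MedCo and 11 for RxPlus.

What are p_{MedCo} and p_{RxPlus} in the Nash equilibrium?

MedCo's profit: π = (p_{MedCo} − 15)(220 − 3p_{MedCo} + 2p_{RxPlus}).
∂π/∂p_{MedCo} = 265 − 6p_{MedCo} + 2p_{RxPlus} = 0 ⇒ p_{MedCo} = 265/6 + (1/3)p_{RxPlus}.
Similarly p_{RxPlus} = 253/6 + (1/3)p_{MedCo}.
Solving the two reaction functions simultaneously: (1 − (1/3)(1/3))p_{MedCo} = 265/6 + (1/3)·(253/6), so (8/9)p_{MedCo} = 524/9 and p_{MedCo} = 65.5.
Then p_{RxPlus} = 253/6 + (1/3)·65.5 = 64.

65.5, 64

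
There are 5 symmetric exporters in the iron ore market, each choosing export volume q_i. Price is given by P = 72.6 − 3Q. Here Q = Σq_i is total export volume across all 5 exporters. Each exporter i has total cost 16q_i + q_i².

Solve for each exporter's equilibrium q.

2.83

A representative exporter's profit is π_i = q_i(72.6 − 3Q) − 16q_i − q_i², with Q = q_i + Σ_{j≠i} q_j.
First-order condition: 56.6 − 8q_i − 3Σ_{j≠i} q_j = 0.
With identical exporters, set every q_j = q: then 56.6 − 8q − 12q = 0, i.e. q = 56.6/20 = 2.83.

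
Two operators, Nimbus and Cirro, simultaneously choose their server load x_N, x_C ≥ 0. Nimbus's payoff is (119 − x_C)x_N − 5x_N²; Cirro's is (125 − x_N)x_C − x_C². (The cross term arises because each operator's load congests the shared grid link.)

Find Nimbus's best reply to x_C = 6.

Expanding Nimbus's payoff: 119x_N − x_Cx_N − 5x_N².
∂π/∂x_N = 119 − x_C − 10x_N = 0, so x_N = 11.9 − 0.1x_C.
At x_C = 6: x_N = 11.9 − 0.1·6 = 11.3.

11.3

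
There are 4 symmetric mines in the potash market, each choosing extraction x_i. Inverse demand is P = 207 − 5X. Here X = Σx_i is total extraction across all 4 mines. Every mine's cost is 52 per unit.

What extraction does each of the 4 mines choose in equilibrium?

6.2

A representative mine's profit is π_i = x_i(207 − 5X) − 52x_i, with X = x_i + Σ_{j≠i} x_j.
First-order condition: 155 − 10x_i − 5Σ_{j≠i} x_j = 0.
In a symmetric equilibrium every mine chooses the same x, so Σ_{j≠i} x_j = 3x. The condition becomes 155 − 25x = 0, giving x = 155/25 = 6.2.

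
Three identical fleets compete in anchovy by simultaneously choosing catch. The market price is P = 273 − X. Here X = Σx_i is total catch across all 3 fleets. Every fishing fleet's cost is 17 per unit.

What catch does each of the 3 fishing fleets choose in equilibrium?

A representative fishing fleet's profit is π_i = x_i(273 − X) − 17x_i, with X = x_i + Σ_{j≠i} x_j.
First-order condition: 256 − 2x_i − Σ_{j≠i} x_j = 0.
Imposing symmetry (x_j = x for all j) turns Σ_{j≠i} x_j into 2x, so 256 = 4x and x = 64.

64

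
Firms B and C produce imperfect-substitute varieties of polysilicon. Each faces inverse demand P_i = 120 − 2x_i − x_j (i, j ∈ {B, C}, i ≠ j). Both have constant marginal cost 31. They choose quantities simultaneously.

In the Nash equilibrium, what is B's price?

Firm B's profit: π = x_B(120 − 2x_B − x_C) − 31x_B.
∂π/∂x_B = 89 − 4x_B − x_C = 0 ⇒ x_B = 22.25 − 0.25x_C.
By symmetry x_C = x_B; substituting into the reaction function, 1.25x_B = 22.25 and x_B = 17.8.
P_B = 120 − 2·17.8 − 17.8 = 66.6.

66.6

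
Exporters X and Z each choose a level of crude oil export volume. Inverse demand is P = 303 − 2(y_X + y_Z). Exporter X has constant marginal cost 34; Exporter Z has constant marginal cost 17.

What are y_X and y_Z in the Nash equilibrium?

42, 50.5

Exporter X's profit: π = y_X(303 − 2(y_X + y_Z)) − 34y_X.
∂π/∂y_X = 269 − 4y_X − 2y_Z = 0, so y_X = 67.25 − 0.5y_Z.
By the same steps for Z: y_Z = 71.5 − 0.5y_X.
Solving the two reaction functions simultaneously: (1 − (−0.5)(−0.5))y_X = 67.25 − 0.5·71.5, so 0.75y_X = 31.5 and y_X = 42.
Then y_Z = 71.5 − 0.5·42 = 50.5.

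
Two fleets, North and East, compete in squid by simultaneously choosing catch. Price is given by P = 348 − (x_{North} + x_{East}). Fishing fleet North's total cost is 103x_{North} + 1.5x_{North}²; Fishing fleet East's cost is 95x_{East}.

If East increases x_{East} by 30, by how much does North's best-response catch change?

Fishing fleet North's profit: π = x_{North}(348 − (x_{North} + x_{East})) − 103x_{North} − 1.5x_{North}².
∂π/∂x_{North} = 245 − 5x_{North} − x_{East} = 0, so x_{North} = 49 − 0.2x_{East}.
The reaction-function slope is −0.2, so a 30-unit rise in x_{East} moves x_{North} by −0.2 × 30 = −6. North's best response falls — the actions are strategic substitutes.

-6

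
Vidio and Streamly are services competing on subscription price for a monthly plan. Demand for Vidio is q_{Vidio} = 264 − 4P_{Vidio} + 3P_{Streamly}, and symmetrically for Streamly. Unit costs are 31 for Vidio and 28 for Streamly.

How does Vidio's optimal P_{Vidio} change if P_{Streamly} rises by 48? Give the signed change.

Vidio's profit: π = (P_{Vidio} − 31)(264 − 4P_{Vidio} + 3P_{Streamly}).
∂π/∂P_{Vidio} = 388 − 8P_{Vidio} + 3P_{Streamly} = 0 ⇒ P_{Vidio} = 48.5 + 0.375P_{Streamly}.
The reaction-function slope is 0.375, so a 48-unit rise in P_{Streamly} moves P_{Vidio} by 0.375 × 48 = 18. Vidio's best response rises — the actions are strategic complements.

18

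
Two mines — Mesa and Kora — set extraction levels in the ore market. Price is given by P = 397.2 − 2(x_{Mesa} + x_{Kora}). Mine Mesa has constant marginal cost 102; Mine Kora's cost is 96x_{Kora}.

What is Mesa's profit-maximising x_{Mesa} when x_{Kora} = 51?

48.3

Mine Mesa's profit: π = x_{Mesa}(397.2 − 2(x_{Mesa} + x_{Kora})) − 102x_{Mesa}.
∂π/∂x_{Mesa} = 295.2 − 4x_{Mesa} − 2x_{Kora} = 0, so x_{Mesa} = 73.8 − 0.5x_{Kora}.
At x_{Kora} = 51: x_{Mesa} = 73.8 − 0.5·51 = 48.3.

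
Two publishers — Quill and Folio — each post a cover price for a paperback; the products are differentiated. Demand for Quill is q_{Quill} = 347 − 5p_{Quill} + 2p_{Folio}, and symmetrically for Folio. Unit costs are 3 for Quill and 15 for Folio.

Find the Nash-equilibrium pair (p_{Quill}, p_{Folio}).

46.5, 51.5

Quill's profit: π = (p_{Quill} − 3)(347 − 5p_{Quill} + 2p_{Folio}).
∂π/∂p_{Quill} = 362 − 10p_{Quill} + 2p_{Folio} = 0 ⇒ p_{Quill} = 36.2 + 0.2p_{Folio}.
Similarly p_{Folio} = 42.2 + 0.2p_{Quill}.
Plugging p_{Folio} into Quill's best response: p_{Quill} = 36.2 + 0.2(42.2 + 0.2p_{Quill}) ⇒ 0.96p_{Quill} = 44.64, so p_{Quill} = 46.5.
Then p_{Folio} = 42.2 + 0.2·46.5 = 51.5.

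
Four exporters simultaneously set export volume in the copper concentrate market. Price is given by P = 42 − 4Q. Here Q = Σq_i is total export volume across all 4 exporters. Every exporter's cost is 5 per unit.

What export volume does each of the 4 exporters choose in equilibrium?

A representative exporter's profit is π_i = q_i(42 − 4Q) − 5q_i, with Q = q_i + Σ_{j≠i} q_j.
First-order condition: 37 − 8q_i − 4Σ_{j≠i} q_j = 0.
With identical exporters, set every q_j = q: then 37 − 8q − 12q = 0, i.e. q = 37/20 = 1.85.

1.85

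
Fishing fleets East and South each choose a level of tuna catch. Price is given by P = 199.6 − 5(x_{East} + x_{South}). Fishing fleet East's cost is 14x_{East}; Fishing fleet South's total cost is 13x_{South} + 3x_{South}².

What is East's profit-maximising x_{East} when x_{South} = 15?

11.06

Fishing fleet East's profit: π = x_{East}(199.6 − 5(x_{East} + x_{South})) − 14x_{East}.
∂π/∂x_{East} = 185.6 − 10x_{East} − 5x_{South} = 0, so x_{East} = 18.56 − 0.5x_{South}.
At x_{South} = 15: x_{East} = 18.56 − 0.5·15 = 11.06.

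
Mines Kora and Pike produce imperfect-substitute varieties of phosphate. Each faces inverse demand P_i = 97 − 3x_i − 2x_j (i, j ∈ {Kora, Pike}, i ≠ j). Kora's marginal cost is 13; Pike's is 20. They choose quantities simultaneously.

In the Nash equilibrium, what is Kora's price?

Mine Kora's profit: π = x_{Kora}(97 − 3x_{Kora} − 2x_{Pike}) − 13x_{Kora}.
∂π/∂x_{Kora} = 84 − 6x_{Kora} − 2x_{Pike} = 0 ⇒ x_{Kora} = 14 − (1/3)x_{Pike}.
Similarly x_{Pike} = 77/6 − (1/3)x_{Kora}.
Substituting the second reaction function into the first: x_{Kora} = 14 − (1/3)(77/6 − (1/3)x_{Kora}), which gives (8/9)x_{Kora} = 175/18 ⇒ x_{Kora} = 10.9375.
Then x_{Pike} = 77/6 − (1/3)·10.9375 = 9.1875.
P_{Kora} = 97 − 3·10.9375 − 2·9.1875 = 45.8125.

45.8125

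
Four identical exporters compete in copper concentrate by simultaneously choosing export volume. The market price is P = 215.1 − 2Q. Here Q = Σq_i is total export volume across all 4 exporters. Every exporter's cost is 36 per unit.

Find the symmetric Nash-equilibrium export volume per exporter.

A representative exporter's profit is π_i = q_i(215.1 − 2Q) − 36q_i, with Q = q_i + Σ_{j≠i} q_j.
First-order condition: 179.1 − 4q_i − 2Σ_{j≠i} q_j = 0.
With identical exporters, set every q_j = q: then 179.1 − 4q − 6q = 0, i.e. q = 179.1/10 = 17.91.

17.91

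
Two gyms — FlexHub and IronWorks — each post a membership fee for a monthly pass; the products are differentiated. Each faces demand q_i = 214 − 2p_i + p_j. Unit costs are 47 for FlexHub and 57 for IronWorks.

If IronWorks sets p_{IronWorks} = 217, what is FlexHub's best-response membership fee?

131.25

FlexHub's profit: π = (p_{FlexHub} − 47)(214 − 2p_{FlexHub} + p_{IronWorks}).
∂π/∂p_{FlexHub} = 308 − 4p_{FlexHub} + p_{IronWorks} = 0 ⇒ p_{FlexHub} = 77 + 0.25p_{IronWorks}.
At p_{IronWorks} = 217: p_{FlexHub} = 77 + 0.25·217 = 131.25.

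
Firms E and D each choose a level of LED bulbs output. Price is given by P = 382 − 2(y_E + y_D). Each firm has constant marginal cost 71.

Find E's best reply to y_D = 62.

Firm E's profit: π = y_E(382 − 2(y_E + y_D)) − 71y_E.
∂π/∂y_E = 311 − 4y_E − 2y_D = 0, so y_E = 77.75 − 0.5y_D.
At y_D = 62: y_E = 77.75 − 0.5·62 = 46.75.

46.75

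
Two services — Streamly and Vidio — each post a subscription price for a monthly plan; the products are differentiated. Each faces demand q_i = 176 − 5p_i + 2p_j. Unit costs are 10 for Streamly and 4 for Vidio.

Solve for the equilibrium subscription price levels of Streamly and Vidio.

Streamly's profit: π = (p_{Streamly} − 10)(176 − 5p_{Streamly} + 2p_{Vidio}).
∂π/∂p_{Streamly} = 226 − 10p_{Streamly} + 2p_{Vidio} = 0 ⇒ p_{Streamly} = 22.6 + 0.2p_{Vidio}.
Similarly p_{Vidio} = 19.6 + 0.2p_{Streamly}.
Substituting the second reaction function into the first: p_{Streamly} = 22.6 + 0.2(19.6 + 0.2p_{Streamly}), which gives 0.96p_{Streamly} = 26.52 ⇒ p_{Streamly} = 27.625.
Then p_{Vidio} = 19.6 + 0.2·27.625 = 25.125.

27.625, 25.125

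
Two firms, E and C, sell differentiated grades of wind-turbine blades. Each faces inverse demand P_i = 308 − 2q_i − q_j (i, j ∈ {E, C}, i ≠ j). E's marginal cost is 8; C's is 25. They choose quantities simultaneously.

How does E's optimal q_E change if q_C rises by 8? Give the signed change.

-2

Firm E's profit: π = q_E(308 − 2q_E − q_C) − 8q_E.
∂π/∂q_E = 300 − 4q_E − q_C = 0 ⇒ q_E = 75 − 0.25q_C.
The reaction-function slope is −0.25, so an 8-unit rise in q_C moves q_E by −0.25 × 8 = −2. E's best response falls — the actions are strategic substitutes.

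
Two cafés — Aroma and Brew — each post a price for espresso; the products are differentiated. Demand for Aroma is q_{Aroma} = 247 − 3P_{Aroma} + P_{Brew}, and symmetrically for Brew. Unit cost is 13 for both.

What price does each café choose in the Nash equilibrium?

57.2

Aroma's profit: π = (P_{Aroma} − 13)(247 − 3P_{Aroma} + P_{Brew}).
∂π/∂P_{Aroma} = 286 − 6P_{Aroma} + P_{Brew} = 0 ⇒ P_{Aroma} = 143/3 + (1/6)P_{Brew}.
Setting P_{Aroma} = P_{Brew} in the reaction function: P_{Aroma} = 143/3 + (1/6)P_{Aroma}, so P_{Aroma} = (143/3) / (5/6) = 57.2.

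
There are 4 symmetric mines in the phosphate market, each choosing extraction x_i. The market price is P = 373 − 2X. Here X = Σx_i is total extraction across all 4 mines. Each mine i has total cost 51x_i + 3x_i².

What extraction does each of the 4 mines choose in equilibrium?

20.125

A representative mine's profit is π_i = x_i(373 − 2X) − 51x_i − 3x_i², with X = x_i + Σ_{j≠i} x_j.
First-order condition: 322 − 10x_i − 2Σ_{j≠i} x_j = 0.
In a symmetric equilibrium every mine chooses the same x, so Σ_{j≠i} x_j = 3x. The condition becomes 322 − 16x = 0, giving x = 322/16 = 20.125.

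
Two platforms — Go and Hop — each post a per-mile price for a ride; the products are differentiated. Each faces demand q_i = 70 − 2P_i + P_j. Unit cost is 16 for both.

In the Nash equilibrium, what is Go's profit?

Go's profit: π = (P_{Go} − 16)(70 − 2P_{Go} + P_{Hop}).
∂π/∂P_{Go} = 102 − 4P_{Go} + P_{Hop} = 0 ⇒ P_{Go} = 25.5 + 0.25P_{Hop}.
By symmetry P_{Hop} = P_{Go}; substituting into the reaction function, 0.75P_{Go} = 25.5 and P_{Go} = 34.
q_{Go} = 70 − 2·34 + 34 = 36.
Profit = (34 − 16)·36 = 648.

648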